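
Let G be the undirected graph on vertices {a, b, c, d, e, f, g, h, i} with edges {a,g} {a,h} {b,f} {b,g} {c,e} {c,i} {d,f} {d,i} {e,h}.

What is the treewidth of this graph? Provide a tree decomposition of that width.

Treewidth 2.
One optimal decomposition is:
Bags: B1 = {d, f, i}  B2 = {b, f, i}  B3 = {b, g, i}  B4 = {a, g, i}  B5 = {a, h, i}  B6 = {e, h, i}  B7 = {c, e, i}
Tree: B1–B2, B2–B3, B3–B4, B4–B5, B5–B6, B6–B7

Each bag holds 3 vertices, so the decomposition has width 2, which upper-bounds the treewidth. The edges i–d–f–b–g–a–h–e–c–i form a cycle, so G is not a tree and its treewidth is at least 2. Therefore the treewidth is 2.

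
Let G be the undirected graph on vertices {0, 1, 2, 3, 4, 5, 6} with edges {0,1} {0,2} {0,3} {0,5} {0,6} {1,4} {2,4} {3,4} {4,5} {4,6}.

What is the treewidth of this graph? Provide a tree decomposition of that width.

Treewidth 2.
One optimal decomposition is:
Bags: B1 = {0, 4, 6}  B2 = {0, 4, 5}  B3 = {0, 1, 4}  B4 = {0, 2, 4}  B5 = {0, 3, 4}
Tree: B1–B2, B2–B3, B3–B4, B4–B5

Each bag holds 3 vertices, so the decomposition has width 2, which upper-bounds the treewidth. For the lower bound, G contains the cycle 4–6–0–5–4, so G is not a forest; only forests have treewidth ≤ 1, hence tw(G) ≥ 2. Combining the bounds, tw(G) = 2.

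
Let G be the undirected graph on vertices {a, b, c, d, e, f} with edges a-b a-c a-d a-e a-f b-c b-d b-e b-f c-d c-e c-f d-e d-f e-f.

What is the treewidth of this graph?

5

A width-5 tree decomposition is:
Bags: B1 = {a, b, c, d, e, f}
Tree: (single bag)
A single bag containing all 6 vertices is trivially a valid decomposition of width 5. Conversely, {a, b, c, d, e, f} is a clique of size 6, and the vertices of any clique must share a bag in every tree decomposition; so some bag has ≥ 6 vertices and tw(G) ≥ 5. Combining the bounds, tw(G) = 5.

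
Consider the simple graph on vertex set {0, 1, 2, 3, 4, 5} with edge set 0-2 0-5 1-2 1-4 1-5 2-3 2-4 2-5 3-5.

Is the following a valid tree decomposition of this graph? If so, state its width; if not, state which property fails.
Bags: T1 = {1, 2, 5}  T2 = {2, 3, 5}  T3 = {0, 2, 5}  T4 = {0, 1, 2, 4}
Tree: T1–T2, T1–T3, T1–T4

No — bags containing vertex 0 are not connected in the tree.

A tree decomposition must satisfy three properties: every vertex lies in some bag; for every edge, both endpoints lie together in some bag; and for every vertex, the bags containing it form a connected subtree. Here bags containing vertex 0 are not connected in the tree, so the decomposition is invalid.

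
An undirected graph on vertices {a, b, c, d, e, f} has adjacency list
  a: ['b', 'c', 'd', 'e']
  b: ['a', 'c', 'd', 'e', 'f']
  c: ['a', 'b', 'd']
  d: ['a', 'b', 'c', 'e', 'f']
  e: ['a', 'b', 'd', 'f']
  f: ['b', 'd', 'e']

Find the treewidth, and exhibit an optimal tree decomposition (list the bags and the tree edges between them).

Every bag has size at most 4, so the width is 4 − 1 = 3 and tw(G) ≤ 3. For the lower bound, the 4 vertices {b, d, e, f} are pairwise adjacent, and any tree decomposition puts a clique entirely inside one bag — forcing width ≥ 3. Combining the bounds, tw(G) = 3.

Treewidth 3.
One such decomposition:
Bags: B1 = {a, b, d, e}  B2 = {b, d, e, f}  B3 = {a, b, c, d}
Tree: B1–B2, B1–B3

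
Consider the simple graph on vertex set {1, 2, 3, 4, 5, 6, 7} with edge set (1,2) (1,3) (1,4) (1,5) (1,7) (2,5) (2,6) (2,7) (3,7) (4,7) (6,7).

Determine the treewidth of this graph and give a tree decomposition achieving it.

Treewidth 2.
Bags: B1 = {1, 2, 7}  B2 = {2, 6, 7}  B3 = {1, 2, 5}  B4 = {1, 4, 7}  B5 = {1, 3, 7}
Tree: B1–B2, B1–B3, B1–B4, B1–B5

The largest bag has 3 vertices, giving width 2; this decomposition certifies tw(G) ≤ 2. For the lower bound, the 3 vertices {1, 2, 5} are pairwise adjacent, and any tree decomposition puts a clique entirely inside one bag — forcing width ≥ 2. Therefore the treewidth is 2.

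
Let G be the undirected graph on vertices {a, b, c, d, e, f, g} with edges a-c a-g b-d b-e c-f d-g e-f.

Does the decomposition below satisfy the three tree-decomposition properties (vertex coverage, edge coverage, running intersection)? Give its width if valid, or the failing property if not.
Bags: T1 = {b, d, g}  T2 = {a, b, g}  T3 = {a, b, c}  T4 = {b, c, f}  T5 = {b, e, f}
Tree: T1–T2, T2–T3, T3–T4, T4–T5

Yes; width 2.

Every vertex of G appears in some bag (union = {a, b, c, d, e, f, g}); every edge is covered by a bag; and for each vertex v the set of bags containing v is connected in the bag tree. The decomposition is therefore valid. The largest bag has 3 vertices, so the width is 2.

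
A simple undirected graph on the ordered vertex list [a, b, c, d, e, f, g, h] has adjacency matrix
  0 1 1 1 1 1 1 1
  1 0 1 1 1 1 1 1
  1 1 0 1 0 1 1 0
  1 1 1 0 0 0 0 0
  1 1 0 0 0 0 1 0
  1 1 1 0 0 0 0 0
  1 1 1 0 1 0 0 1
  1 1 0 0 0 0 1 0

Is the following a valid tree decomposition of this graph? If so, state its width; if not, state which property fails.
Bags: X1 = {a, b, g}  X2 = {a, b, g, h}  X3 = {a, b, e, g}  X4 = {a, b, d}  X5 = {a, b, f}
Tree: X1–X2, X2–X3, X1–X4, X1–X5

No — vertex c appears in no bag.

A tree decomposition must satisfy three properties: every vertex lies in some bag; for every edge, both endpoints lie together in some bag; and for every vertex, the bags containing it form a connected subtree. Here vertex c appears in no bag, so the decomposition is invalid.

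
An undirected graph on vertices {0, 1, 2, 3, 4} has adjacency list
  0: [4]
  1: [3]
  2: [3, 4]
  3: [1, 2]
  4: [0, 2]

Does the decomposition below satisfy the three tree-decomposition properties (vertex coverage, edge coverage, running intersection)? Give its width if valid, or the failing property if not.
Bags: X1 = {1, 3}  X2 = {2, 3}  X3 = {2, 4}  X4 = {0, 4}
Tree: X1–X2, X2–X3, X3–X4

Yes; width 1.

Every vertex of G appears in some bag (union = {0, 1, 2, 3, 4}); every edge is covered by a bag; and for each vertex v the set of bags containing v is connected in the bag tree. The decomposition is therefore valid. The largest bag has 2 vertices, so the width is 1.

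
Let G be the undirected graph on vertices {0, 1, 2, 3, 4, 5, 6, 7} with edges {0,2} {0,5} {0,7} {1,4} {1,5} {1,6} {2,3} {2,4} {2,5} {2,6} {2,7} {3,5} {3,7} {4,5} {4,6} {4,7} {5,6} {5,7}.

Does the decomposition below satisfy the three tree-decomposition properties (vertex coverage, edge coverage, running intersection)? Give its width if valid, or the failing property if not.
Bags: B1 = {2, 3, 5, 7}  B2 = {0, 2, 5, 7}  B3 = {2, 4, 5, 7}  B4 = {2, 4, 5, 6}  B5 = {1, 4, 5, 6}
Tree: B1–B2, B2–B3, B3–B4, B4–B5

Checking the three conditions: (i) the bags cover all of {0, 1, 2, 3, 4, 5, 6, 7}; (ii) for each edge, some bag contains both endpoints; (iii) the bags containing any fixed vertex form a subtree. All hold, so the decomposition is valid with width 4 − 1 = 3.

Yes; width 3.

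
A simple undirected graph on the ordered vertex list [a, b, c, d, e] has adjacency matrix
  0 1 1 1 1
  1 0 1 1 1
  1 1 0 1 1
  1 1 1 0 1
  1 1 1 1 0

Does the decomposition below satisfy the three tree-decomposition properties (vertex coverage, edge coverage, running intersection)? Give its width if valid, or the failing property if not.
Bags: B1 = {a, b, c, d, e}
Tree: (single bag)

Every vertex of G appears in some bag (union = {a, b, c, d, e}); every edge is covered by a bag; and for each vertex v the set of bags containing v is connected in the bag tree. The decomposition is therefore valid. The largest bag has 5 vertices, so the width is 4.

Yes; width 4.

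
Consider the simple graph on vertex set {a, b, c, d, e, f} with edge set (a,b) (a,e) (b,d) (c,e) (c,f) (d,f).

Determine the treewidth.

A width-2 tree decomposition is:
Bags: B1 = {a, c, e}  B2 = {a, c, f}  B3 = {a, d, f}  B4 = {a, b, d}
Tree: B1–B2, B2–B3, B3–B4
Each bag holds 3 vertices, so the decomposition has width 2, which upper-bounds the treewidth. Since a–e–c–f–d–b–a is a cycle in G, G is not acyclic. Forests are exactly the graphs of treewidth ≤ 1, so tw(G) ≥ 2. The upper and lower bounds meet at 2, so that is the treewidth.

2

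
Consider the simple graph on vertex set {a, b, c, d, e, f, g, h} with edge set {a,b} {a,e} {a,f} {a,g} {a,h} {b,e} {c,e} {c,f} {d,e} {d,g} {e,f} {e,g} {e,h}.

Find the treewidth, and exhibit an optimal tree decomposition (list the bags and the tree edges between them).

Treewidth 2.
One such decomposition:
Bags: B1 = {a, e, g}  B2 = {d, e, g}  B3 = {a, e, h}  B4 = {a, b, e}  B5 = {a, e, f}  B6 = {c, e, f}
Tree: B1–B2, B1–B3, B1–B4, B4–B5, B5–B6

The largest bag has 3 vertices, giving width 2; this decomposition certifies tw(G) ≤ 2. For the lower bound, the 3 vertices {d, e, g} are pairwise adjacent, and any tree decomposition puts a clique entirely inside one bag — forcing width ≥ 2. Hence tw(G) = 2 exactly.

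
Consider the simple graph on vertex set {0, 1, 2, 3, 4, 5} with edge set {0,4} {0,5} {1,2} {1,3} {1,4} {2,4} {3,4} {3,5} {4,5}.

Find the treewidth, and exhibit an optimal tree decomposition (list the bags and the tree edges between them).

Treewidth 2.
Bags: B1 = {1, 3, 4}  B2 = {3, 4, 5}  B3 = {1, 2, 4}  B4 = {0, 4, 5}
Tree: B1–B2, B1–B3, B2–B4

Every bag has size at most 3, so the width is 3 − 1 = 2 and tw(G) ≤ 2. For the lower bound, the 3 vertices {0, 4, 5} are pairwise adjacent, and any tree decomposition puts a clique entirely inside one bag — forcing width ≥ 2. Hence tw(G) = 2 exactly.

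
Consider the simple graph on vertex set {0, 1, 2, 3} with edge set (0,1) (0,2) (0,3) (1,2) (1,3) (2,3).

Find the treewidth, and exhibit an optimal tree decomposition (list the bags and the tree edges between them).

With just one bag of size 4, the width is 4 − 1 = 3, so tw(G) ≤ 3. For the lower bound, the 4 vertices {0, 1, 2, 3} are pairwise adjacent, and any tree decomposition puts a clique entirely inside one bag — forcing width ≥ 3. Hence tw(G) = 3 exactly.

Treewidth 3.
One such decomposition:
Bags: B1 = {0, 1, 2, 3}
Tree: (single bag)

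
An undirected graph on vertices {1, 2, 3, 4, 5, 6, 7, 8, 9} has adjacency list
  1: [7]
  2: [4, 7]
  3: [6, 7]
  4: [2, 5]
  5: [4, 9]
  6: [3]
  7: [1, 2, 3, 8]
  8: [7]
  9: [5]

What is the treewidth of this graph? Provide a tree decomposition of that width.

Treewidth 1.
Bags: B1 = {4, 5}  B2 = {2, 4}  B3 = {2, 7}  B4 = {7, 8}  B5 = {3, 7}  B6 = {5, 9}  B7 = {1, 7}  B8 = {3, 6}
Tree: B1–B2, B2–B3, B3–B4, B3–B5, B1–B6, B4–B7, B5–B8

Every bag has size at most 2, so the width is 2 − 1 = 1 and tw(G) ≤ 1. G has an edge, so its treewidth is at least 1. Hence tw(G) = 1 exactly.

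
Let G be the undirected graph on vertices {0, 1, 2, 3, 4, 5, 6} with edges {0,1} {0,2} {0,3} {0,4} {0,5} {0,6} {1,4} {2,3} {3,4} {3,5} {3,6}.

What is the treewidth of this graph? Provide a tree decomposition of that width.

Treewidth 2.
Bags: B1 = {0, 3, 4}  B2 = {0, 1, 4}  B3 = {0, 2, 3}  B4 = {0, 3, 5}  B5 = {0, 3, 6}
Tree: B1–B2, B1–B3, B3–B4, B3–B5

Each bag holds 3 vertices, so the decomposition has width 2, which upper-bounds the treewidth. On the other hand G contains the 3-clique {0, 1, 4}. A clique must lie in a single bag of any decomposition, so no decomposition can have width below 2. Hence tw(G) = 2 exactly.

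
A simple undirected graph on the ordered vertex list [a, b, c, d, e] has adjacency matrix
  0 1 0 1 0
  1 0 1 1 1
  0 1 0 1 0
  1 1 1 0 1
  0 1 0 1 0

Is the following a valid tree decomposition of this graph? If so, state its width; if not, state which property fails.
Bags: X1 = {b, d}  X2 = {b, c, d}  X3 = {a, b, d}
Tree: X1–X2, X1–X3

A tree decomposition must satisfy three properties: every vertex lies in some bag; for every edge, both endpoints lie together in some bag; and for every vertex, the bags containing it form a connected subtree. Here vertex e appears in no bag, so the decomposition is invalid.

No — vertex e appears in no bag.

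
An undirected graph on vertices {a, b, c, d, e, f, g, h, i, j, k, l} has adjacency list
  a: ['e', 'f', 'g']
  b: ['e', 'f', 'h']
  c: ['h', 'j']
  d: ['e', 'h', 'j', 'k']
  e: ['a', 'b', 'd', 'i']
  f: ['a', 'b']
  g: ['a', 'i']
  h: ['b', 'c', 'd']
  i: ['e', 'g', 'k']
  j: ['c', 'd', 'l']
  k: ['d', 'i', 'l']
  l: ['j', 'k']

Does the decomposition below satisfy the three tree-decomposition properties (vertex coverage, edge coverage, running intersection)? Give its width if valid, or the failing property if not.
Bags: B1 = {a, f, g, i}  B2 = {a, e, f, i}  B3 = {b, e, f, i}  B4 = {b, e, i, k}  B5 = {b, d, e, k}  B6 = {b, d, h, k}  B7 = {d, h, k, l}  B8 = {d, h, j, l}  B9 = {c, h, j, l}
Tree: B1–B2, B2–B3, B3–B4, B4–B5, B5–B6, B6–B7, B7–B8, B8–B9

Vertex coverage: the bags together contain {a, b, c, d, e, f, g, h, i, j, k, l}, the full vertex set. Edge coverage: each edge of G has both endpoints in at least one bag. Running intersection: for every vertex, the bags containing it form a connected subtree. All three properties hold, so this is a valid tree decomposition of width max|bag| − 1 = 3, and hence tw(G) ≤ 3.

Yes; width 3.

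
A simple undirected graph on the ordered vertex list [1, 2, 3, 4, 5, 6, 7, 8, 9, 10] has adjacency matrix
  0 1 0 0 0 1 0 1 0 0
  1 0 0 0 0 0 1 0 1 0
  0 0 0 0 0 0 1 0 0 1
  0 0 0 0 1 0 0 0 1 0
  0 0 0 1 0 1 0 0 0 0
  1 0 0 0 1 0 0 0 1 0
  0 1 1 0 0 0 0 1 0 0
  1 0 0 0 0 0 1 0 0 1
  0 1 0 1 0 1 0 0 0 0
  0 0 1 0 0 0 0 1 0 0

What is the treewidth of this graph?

A width-2 tree decomposition is:
Bags: B1 = {3, 7, 10}  B2 = {7, 8, 10}  B3 = {2, 7, 8}  B4 = {1, 2, 8}  B5 = {1, 2, 9}  B6 = {1, 6, 9}  B7 = {4, 6, 9}  B8 = {4, 5, 6}
Tree: B1–B2, B2–B3, B3–B4, B4–B5, B5–B6, B6–B7, B7–B8
The largest bag has 3 vertices, giving width 2; this decomposition certifies tw(G) ≤ 2. The edges 3–10–8–7–3 form a cycle, so G is not a tree and its treewidth is at least 2. Combining the bounds, tw(G) = 2.

2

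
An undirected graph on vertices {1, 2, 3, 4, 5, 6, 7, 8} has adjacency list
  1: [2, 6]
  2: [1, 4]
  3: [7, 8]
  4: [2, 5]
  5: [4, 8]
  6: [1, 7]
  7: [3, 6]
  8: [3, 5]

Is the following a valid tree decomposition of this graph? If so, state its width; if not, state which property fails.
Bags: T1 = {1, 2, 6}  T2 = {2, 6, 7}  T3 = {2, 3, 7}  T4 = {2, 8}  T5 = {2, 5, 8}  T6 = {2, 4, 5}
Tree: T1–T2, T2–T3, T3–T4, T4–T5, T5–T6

A tree decomposition must satisfy three properties: every vertex lies in some bag; for every edge, both endpoints lie together in some bag; and for every vertex, the bags containing it form a connected subtree. Here edge (3,8) lies in no bag, so the decomposition is invalid.

No — edge (3,8) lies in no bag.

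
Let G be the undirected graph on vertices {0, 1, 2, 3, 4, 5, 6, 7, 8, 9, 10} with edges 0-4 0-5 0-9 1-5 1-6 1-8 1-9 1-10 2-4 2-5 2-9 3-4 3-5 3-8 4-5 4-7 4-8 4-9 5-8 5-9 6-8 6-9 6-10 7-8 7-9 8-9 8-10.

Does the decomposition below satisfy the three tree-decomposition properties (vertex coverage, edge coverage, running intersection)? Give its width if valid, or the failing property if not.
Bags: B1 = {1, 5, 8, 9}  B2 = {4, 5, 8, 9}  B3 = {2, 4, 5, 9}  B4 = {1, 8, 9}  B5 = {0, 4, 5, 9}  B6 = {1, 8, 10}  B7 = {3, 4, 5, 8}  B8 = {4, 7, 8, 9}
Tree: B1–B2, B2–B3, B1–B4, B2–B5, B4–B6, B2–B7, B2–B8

No — vertex 6 appears in no bag.

A tree decomposition must satisfy three properties: every vertex lies in some bag; for every edge, both endpoints lie together in some bag; and for every vertex, the bags containing it form a connected subtree. Here vertex 6 appears in no bag, so the decomposition is invalid.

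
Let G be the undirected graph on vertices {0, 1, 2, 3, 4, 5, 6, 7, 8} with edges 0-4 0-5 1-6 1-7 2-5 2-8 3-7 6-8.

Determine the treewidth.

1

A width-1 tree decomposition is:
Bags: B1 = {0, 4}  B2 = {0, 5}  B3 = {2, 5}  B4 = {2, 8}  B5 = {6, 8}  B6 = {1, 6}  B7 = {1, 7}  B8 = {3, 7}
Tree: B1–B2, B2–B3, B3–B4, B4–B5, B5–B6, B6–B7, B7–B8
Every bag has size at most 2, so the width is 2 − 1 = 1 and tw(G) ≤ 1. G has an edge, so its treewidth is at least 1. Therefore the treewidth is 1.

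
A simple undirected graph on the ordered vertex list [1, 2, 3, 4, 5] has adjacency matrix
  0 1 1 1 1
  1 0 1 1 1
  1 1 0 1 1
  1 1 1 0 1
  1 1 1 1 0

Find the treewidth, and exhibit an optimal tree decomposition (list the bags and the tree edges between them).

Treewidth 4.
Bags: B1 = {1, 2, 3, 4, 5}
Tree: (single bag)

A single bag containing all 5 vertices is trivially a valid decomposition of width 4. Conversely, {1, 2, 3, 4, 5} is a clique of size 5, and the vertices of any clique must share a bag in every tree decomposition; so some bag has ≥ 5 vertices and tw(G) ≥ 4. The upper and lower bounds meet at 4, so that is the treewidth.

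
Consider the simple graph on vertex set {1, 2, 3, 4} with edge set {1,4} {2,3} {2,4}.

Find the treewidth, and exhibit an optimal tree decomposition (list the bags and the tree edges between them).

Treewidth 1.
Bags: B1 = {2, 3}  B2 = {2, 4}  B3 = {1, 4}
Tree: B1–B2, B2–B3

Each bag holds 2 vertices, so the decomposition has width 1, which upper-bounds the treewidth. Since G has at least one edge (e.g. 3–2), it is not an edgeless graph, so tw(G) ≥ 1. The upper and lower bounds meet at 1, so that is the treewidth.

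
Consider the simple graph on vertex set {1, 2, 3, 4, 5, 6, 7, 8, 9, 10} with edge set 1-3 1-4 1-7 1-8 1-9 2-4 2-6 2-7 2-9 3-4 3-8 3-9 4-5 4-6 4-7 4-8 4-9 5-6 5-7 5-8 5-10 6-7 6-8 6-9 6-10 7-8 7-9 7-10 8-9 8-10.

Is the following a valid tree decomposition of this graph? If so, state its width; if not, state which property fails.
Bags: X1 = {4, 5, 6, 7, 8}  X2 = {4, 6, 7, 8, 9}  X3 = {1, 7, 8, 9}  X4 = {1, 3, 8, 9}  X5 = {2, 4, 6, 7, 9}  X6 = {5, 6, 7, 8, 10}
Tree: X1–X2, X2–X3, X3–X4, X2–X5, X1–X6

A tree decomposition must satisfy three properties: every vertex lies in some bag; for every edge, both endpoints lie together in some bag; and for every vertex, the bags containing it form a connected subtree. Here edge (4,1) lies in no bag, so the decomposition is invalid.

No — edge (4,1) lies in no bag.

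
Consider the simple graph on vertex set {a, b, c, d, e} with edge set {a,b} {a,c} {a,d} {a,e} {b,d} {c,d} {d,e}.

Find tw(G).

2

A width-2 tree decomposition is:
Bags: B1 = {a, b, d}  B2 = {a, d, e}  B3 = {a, c, d}
Tree: B1–B2, B1–B3
Every bag has size at most 3, so the width is 3 − 1 = 2 and tw(G) ≤ 2. For the lower bound, the 3 vertices {a, d, e} are pairwise adjacent, and any tree decomposition puts a clique entirely inside one bag — forcing width ≥ 2. The upper and lower bounds meet at 2, so that is the treewidth.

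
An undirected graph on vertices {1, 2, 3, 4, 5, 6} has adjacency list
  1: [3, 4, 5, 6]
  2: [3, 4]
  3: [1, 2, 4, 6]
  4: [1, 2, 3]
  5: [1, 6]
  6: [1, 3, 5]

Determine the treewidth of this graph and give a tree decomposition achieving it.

The largest bag has 3 vertices, giving width 2; this decomposition certifies tw(G) ≤ 2. On the other hand G contains the 3-clique {1, 3, 4}. A clique must lie in a single bag of any decomposition, so no decomposition can have width below 2. Hence tw(G) = 2 exactly.

Treewidth 2.
Bags: B1 = {2, 3, 4}  B2 = {1, 3, 4}  B3 = {1, 3, 6}  B4 = {1, 5, 6}
Tree: B1–B2, B2–B3, B3–B4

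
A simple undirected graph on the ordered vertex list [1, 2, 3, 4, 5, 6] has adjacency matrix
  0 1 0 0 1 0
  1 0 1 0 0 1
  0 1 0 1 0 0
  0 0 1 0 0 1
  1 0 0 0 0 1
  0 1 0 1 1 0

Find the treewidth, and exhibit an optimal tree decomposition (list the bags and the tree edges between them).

Every bag has size at most 3, so the width is 3 − 1 = 2 and tw(G) ≤ 2. The edges 5–1–2–6–5 form a cycle, so G is not a tree and its treewidth is at least 2. The upper and lower bounds meet at 2, so that is the treewidth.

Treewidth 2.
One optimal decomposition is:
Bags: B1 = {1, 5, 6}  B2 = {1, 2, 6}  B3 = {2, 4, 6}  B4 = {2, 3, 4}
Tree: B1–B2, B2–B3, B3–B4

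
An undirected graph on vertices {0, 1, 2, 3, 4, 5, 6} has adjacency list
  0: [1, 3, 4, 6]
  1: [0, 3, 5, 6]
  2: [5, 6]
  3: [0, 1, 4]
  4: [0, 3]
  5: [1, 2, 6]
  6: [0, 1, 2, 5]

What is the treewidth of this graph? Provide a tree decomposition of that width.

Every bag has size at most 3, so the width is 3 − 1 = 2 and tw(G) ≤ 2. For the lower bound, the 3 vertices {0, 1, 3} are pairwise adjacent, and any tree decomposition puts a clique entirely inside one bag — forcing width ≥ 2. Therefore the treewidth is 2.

Treewidth 2.
Bags: B1 = {0, 1, 3}  B2 = {0, 1, 6}  B3 = {1, 5, 6}  B4 = {2, 5, 6}  B5 = {0, 3, 4}
Tree: B1–B2, B2–B3, B3–B4, B1–B5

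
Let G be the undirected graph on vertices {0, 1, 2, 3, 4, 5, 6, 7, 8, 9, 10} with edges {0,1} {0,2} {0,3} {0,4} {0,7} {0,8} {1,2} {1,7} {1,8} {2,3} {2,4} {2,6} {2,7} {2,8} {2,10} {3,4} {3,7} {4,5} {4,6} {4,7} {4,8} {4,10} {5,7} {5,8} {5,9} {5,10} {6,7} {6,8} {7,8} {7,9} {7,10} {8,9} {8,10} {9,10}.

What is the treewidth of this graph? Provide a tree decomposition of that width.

Treewidth 4.
One optimal decomposition is:
Bags: B1 = {4, 5, 7, 8, 10}  B2 = {2, 4, 7, 8, 10}  B3 = {5, 7, 8, 9, 10}  B4 = {0, 2, 4, 7, 8}  B5 = {2, 4, 6, 7, 8}  B6 = {0, 1, 2, 7, 8}  B7 = {0, 2, 3, 4, 7}
Tree: B1–B2, B1–B3, B2–B4, B2–B5, B4–B6, B4–B7

Each bag holds 5 vertices, so the decomposition has width 4, which upper-bounds the treewidth. On the other hand G contains the 5-clique {5, 7, 8, 9, 10}. A clique must lie in a single bag of any decomposition, so no decomposition can have width below 4. The upper and lower bounds meet at 4, so that is the treewidth.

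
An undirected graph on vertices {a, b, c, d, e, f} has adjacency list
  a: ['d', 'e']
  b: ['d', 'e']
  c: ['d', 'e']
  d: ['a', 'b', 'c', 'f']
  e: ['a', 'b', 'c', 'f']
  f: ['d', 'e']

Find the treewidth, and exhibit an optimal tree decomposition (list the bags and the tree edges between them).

The largest bag has 3 vertices, giving width 2; this decomposition certifies tw(G) ≤ 2. The edges b–e–c–d–b form a cycle, so G is not a tree and its treewidth is at least 2. Therefore the treewidth is 2.

Treewidth 2.
Bags: B1 = {b, d, e}  B2 = {c, d, e}  B3 = {a, d, e}  B4 = {d, e, f}
Tree: B1–B2, B2–B3, B3–B4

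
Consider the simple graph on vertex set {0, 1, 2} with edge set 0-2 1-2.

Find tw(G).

A width-1 tree decomposition is:
Bags: B1 = {1, 2}  B2 = {0, 2}
Tree: B1–B2
The largest bag has 2 vertices, giving width 1; this decomposition certifies tw(G) ≤ 1. Any graph with an edge has treewidth ≥ 1, and G has the edge 1–2. The upper and lower bounds meet at 1, so that is the treewidth.

1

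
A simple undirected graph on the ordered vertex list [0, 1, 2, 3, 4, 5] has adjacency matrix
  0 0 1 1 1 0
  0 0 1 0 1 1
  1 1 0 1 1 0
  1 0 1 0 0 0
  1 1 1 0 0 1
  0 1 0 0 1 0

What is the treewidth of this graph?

A width-2 tree decomposition is:
Bags: B1 = {1, 2, 4}  B2 = {0, 2, 4}  B3 = {1, 4, 5}  B4 = {0, 2, 3}
Tree: B1–B2, B1–B3, B2–B4
Every bag has size at most 3, so the width is 3 − 1 = 2 and tw(G) ≤ 2. Conversely, {0, 2, 3} is a clique of size 3, and the vertices of any clique must share a bag in every tree decomposition; so some bag has ≥ 3 vertices and tw(G) ≥ 2. Combining the bounds, tw(G) = 2.

2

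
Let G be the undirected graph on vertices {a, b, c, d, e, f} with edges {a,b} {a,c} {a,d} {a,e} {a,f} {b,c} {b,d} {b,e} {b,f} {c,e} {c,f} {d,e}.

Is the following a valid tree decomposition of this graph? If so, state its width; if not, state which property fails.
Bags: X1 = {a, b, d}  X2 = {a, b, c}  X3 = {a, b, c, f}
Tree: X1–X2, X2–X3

No — vertex e appears in no bag.

A tree decomposition must satisfy three properties: every vertex lies in some bag; for every edge, both endpoints lie together in some bag; and for every vertex, the bags containing it form a connected subtree. Here vertex e appears in no bag, so the decomposition is invalid.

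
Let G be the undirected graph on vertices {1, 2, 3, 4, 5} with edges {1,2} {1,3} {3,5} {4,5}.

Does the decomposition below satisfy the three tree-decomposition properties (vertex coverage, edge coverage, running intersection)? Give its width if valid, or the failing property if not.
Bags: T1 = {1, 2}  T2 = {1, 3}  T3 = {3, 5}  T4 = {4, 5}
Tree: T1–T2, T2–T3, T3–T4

Yes; width 1.

Every vertex of G appears in some bag (union = {1, 2, 3, 4, 5}); every edge is covered by a bag; and for each vertex v the set of bags containing v is connected in the bag tree. The decomposition is therefore valid. The largest bag has 2 vertices, so the width is 1.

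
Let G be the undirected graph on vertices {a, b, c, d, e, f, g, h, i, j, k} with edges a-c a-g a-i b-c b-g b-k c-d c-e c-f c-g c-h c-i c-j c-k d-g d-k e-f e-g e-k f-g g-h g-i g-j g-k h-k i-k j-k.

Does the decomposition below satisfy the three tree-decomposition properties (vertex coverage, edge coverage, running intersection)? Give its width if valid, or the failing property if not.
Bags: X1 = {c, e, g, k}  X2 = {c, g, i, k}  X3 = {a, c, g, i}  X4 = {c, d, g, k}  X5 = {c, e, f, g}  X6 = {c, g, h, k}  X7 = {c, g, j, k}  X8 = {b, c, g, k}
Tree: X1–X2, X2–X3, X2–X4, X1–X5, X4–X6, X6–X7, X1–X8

Checking the three conditions: (i) the bags cover all of {a, b, c, d, e, f, g, h, i, j, k}; (ii) for each edge, some bag contains both endpoints; (iii) the bags containing any fixed vertex form a subtree. All hold, so the decomposition is valid with width 4 − 1 = 3.

Yes; width 3.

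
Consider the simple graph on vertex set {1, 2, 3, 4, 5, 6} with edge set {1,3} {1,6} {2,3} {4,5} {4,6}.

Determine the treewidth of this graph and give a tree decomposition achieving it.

Every bag has size at most 2, so the width is 2 − 1 = 1 and tw(G) ≤ 1. Any graph with an edge has treewidth ≥ 1, and G has the edge 4–5. The upper and lower bounds meet at 1, so that is the treewidth.

Treewidth 1.
Bags: B1 = {4, 5}  B2 = {4, 6}  B3 = {1, 6}  B4 = {1, 3}  B5 = {2, 3}
Tree: B1–B2, B2–B3, B3–B4, B4–B5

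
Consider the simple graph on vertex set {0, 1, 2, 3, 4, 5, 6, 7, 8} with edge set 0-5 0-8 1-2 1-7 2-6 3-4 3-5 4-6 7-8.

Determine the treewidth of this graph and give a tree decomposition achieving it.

Treewidth 2.
One optimal decomposition is:
Bags: B1 = {0, 3, 5}  B2 = {0, 3, 8}  B3 = {3, 7, 8}  B4 = {1, 3, 7}  B5 = {1, 2, 3}  B6 = {2, 3, 6}  B7 = {3, 4, 6}
Tree: B1–B2, B2–B3, B3–B4, B4–B5, B5–B6, B6–B7

Every bag has size at most 3, so the width is 3 − 1 = 2 and tw(G) ≤ 2. For the lower bound, G contains the cycle 3–5–0–8–7–1–2–6–4–3, so G is not a forest; only forests have treewidth ≤ 1, hence tw(G) ≥ 2. Hence tw(G) = 2 exactly.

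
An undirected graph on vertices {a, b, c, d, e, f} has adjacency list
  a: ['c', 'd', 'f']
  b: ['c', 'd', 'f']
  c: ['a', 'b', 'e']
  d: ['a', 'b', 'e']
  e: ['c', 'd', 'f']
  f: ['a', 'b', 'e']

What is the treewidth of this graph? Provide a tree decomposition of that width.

Each bag holds 4 vertices, so the decomposition has width 3, which upper-bounds the treewidth. For the lower bound: the 4 vertex sets {b,d}, {e,f}, {a}, {c} are disjoint, each induces a connected subgraph, and every pair is joined by at least one edge of G. Contracting each set to a single vertex therefore yields K_{4} as a minor, and since treewidth is minor-monotone, tw(G) ≥ tw(K_{4}) = 3. The upper and lower bounds meet at 3, so that is the treewidth.

Treewidth 3.
One such decomposition:
Bags: B1 = {a, b, d, e}  B2 = {a, b, e, f}  B3 = {a, b, c, e}
Tree: B1–B2, B2–B3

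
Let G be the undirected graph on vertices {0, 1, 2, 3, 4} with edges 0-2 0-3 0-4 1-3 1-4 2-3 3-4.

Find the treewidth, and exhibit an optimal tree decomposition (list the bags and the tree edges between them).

Treewidth 2.
One optimal decomposition is:
Bags: B1 = {0, 2, 3}  B2 = {0, 3, 4}  B3 = {1, 3, 4}
Tree: B1–B2, B2–B3

The largest bag has 3 vertices, giving width 2; this decomposition certifies tw(G) ≤ 2. Conversely, {0, 2, 3} is a clique of size 3, and the vertices of any clique must share a bag in every tree decomposition; so some bag has ≥ 3 vertices and tw(G) ≥ 2. Hence tw(G) = 2 exactly.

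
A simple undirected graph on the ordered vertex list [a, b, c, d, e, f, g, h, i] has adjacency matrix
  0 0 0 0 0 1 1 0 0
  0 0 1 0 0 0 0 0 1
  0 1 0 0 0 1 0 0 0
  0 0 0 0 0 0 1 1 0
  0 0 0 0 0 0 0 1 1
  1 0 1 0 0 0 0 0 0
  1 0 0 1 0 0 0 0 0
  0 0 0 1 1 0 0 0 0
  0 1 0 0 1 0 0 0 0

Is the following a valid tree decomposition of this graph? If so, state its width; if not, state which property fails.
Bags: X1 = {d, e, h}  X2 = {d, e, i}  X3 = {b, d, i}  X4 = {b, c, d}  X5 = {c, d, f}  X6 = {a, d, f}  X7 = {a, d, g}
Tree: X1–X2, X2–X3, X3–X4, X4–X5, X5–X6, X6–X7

Yes; width 2.

Every vertex of G appears in some bag (union = {a, b, c, d, e, f, g, h, i}); every edge is covered by a bag; and for each vertex v the set of bags containing v is connected in the bag tree. The decomposition is therefore valid. The largest bag has 3 vertices, so the width is 2.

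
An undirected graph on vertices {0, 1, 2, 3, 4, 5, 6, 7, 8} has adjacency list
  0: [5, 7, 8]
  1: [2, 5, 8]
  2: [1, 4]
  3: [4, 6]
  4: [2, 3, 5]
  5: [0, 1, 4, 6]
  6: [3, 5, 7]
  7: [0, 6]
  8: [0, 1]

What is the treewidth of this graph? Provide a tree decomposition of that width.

Each bag holds 4 vertices, so the decomposition has width 3, which upper-bounds the treewidth. For the lower bound: the 4 vertex sets {3,6,7}, {0}, {5}, {1,2,4,8} are disjoint, each induces a connected subgraph, and every pair is joined by at least one edge of G. Contracting each set to a single vertex therefore yields K_{4} as a minor, and since treewidth is minor-monotone, tw(G) ≥ tw(K_{4}) = 3. Combining the bounds, tw(G) = 3.

Treewidth 3.
Bags: B1 = {0, 3, 6, 7}  B2 = {0, 3, 5, 6}  B3 = {0, 3, 4, 5}  B4 = {0, 4, 5, 8}  B5 = {1, 4, 5, 8}  B6 = {1, 2, 4, 8}
Tree: B1–B2, B2–B3, B3–B4, B4–B5, B5–B6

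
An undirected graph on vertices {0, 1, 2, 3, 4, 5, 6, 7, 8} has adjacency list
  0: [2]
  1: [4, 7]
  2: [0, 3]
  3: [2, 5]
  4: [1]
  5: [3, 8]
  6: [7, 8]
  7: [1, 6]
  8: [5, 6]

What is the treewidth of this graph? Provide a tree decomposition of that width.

Every bag has size at most 2, so the width is 2 − 1 = 1 and tw(G) ≤ 1. Any graph with an edge has treewidth ≥ 1, and G has the edge 4–1. Therefore the treewidth is 1.

Treewidth 1.
One such decomposition:
Bags: B1 = {1, 4}  B2 = {1, 7}  B3 = {6, 7}  B4 = {6, 8}  B5 = {5, 8}  B6 = {3, 5}  B7 = {2, 3}  B8 = {0, 2}
Tree: B1–B2, B2–B3, B3–B4, B4–B5, B5–B6, B6–B7, B7–B8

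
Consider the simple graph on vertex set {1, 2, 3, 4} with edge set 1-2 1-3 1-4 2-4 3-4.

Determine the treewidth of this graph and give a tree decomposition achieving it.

Treewidth 2.
One optimal decomposition is:
Bags: B1 = {1, 2, 4}  B2 = {1, 3, 4}
Tree: B1–B2

Each bag holds 3 vertices, so the decomposition has width 2, which upper-bounds the treewidth. For the lower bound, the 3 vertices {1, 2, 4} are pairwise adjacent, and any tree decomposition puts a clique entirely inside one bag — forcing width ≥ 2. Hence tw(G) = 2 exactly.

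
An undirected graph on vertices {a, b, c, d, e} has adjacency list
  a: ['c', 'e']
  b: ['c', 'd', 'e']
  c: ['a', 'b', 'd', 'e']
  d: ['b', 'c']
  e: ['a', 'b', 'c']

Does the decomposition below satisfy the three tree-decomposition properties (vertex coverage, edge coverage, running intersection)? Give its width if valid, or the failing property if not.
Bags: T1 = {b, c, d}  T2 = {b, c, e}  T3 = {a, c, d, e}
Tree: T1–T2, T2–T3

No — bags containing vertex d are not connected in the tree.

A tree decomposition must satisfy three properties: every vertex lies in some bag; for every edge, both endpoints lie together in some bag; and for every vertex, the bags containing it form a connected subtree. Here bags containing vertex d are not connected in the tree, so the decomposition is invalid.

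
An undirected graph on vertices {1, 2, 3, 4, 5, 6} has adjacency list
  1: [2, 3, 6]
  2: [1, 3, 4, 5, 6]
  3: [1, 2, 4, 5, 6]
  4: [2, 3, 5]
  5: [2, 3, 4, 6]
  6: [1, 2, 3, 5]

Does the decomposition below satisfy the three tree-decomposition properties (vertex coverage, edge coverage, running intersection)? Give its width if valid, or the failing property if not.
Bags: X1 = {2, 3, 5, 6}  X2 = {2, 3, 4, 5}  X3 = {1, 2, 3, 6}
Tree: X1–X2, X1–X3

Checking the three conditions: (i) the bags cover all of {1, 2, 3, 4, 5, 6}; (ii) for each edge, some bag contains both endpoints; (iii) the bags containing any fixed vertex form a subtree. All hold, so the decomposition is valid with width 4 − 1 = 3.

Yes; width 3.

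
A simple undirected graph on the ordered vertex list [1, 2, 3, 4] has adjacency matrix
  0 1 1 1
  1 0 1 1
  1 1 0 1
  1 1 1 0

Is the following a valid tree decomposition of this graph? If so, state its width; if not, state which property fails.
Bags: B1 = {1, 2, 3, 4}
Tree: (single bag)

Every vertex of G appears in some bag (union = {1, 2, 3, 4}); every edge is covered by a bag; and for each vertex v the set of bags containing v is connected in the bag tree. The decomposition is therefore valid. The largest bag has 4 vertices, so the width is 3.

Yes; width 3.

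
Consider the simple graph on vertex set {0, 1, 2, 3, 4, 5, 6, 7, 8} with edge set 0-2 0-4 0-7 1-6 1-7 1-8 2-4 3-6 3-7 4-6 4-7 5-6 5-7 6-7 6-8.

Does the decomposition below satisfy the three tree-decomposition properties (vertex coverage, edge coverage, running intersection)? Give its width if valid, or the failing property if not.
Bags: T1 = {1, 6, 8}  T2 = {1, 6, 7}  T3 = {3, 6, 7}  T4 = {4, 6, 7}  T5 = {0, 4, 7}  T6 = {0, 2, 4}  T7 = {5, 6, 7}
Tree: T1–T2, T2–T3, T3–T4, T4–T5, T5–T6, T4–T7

Checking the three conditions: (i) the bags cover all of {0, 1, 2, 3, 4, 5, 6, 7, 8}; (ii) for each edge, some bag contains both endpoints; (iii) the bags containing any fixed vertex form a subtree. All hold, so the decomposition is valid with width 3 − 1 = 2.

Yes; width 2.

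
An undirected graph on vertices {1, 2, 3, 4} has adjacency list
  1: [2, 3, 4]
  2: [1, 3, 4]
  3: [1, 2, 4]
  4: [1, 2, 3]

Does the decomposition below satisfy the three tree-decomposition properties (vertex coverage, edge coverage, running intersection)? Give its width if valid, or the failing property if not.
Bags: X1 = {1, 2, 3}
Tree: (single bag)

No — vertex 4 appears in no bag.

A tree decomposition must satisfy three properties: every vertex lies in some bag; for every edge, both endpoints lie together in some bag; and for every vertex, the bags containing it form a connected subtree. Here vertex 4 appears in no bag, so the decomposition is invalid.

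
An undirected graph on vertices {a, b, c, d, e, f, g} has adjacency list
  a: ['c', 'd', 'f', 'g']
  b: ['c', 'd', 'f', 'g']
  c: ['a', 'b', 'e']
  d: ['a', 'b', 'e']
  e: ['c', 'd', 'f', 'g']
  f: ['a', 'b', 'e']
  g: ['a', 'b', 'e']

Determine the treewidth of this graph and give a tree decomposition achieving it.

Treewidth 3.
One such decomposition:
Bags: B1 = {a, b, e, f}  B2 = {a, b, d, e}  B3 = {a, b, e, g}  B4 = {a, b, c, e}
Tree: B1–B2, B2–B3, B3–B4

Every bag has size at most 4, so the width is 4 − 1 = 3 and tw(G) ≤ 3. For the lower bound: the 4 vertex sets {b,f}, {d,e}, {a}, {g} are disjoint, each induces a connected subgraph, and every pair is joined by at least one edge of G. Contracting each set to a single vertex therefore yields K_{4} as a minor, and since treewidth is minor-monotone, tw(G) ≥ tw(K_{4}) = 3. Therefore the treewidth is 3.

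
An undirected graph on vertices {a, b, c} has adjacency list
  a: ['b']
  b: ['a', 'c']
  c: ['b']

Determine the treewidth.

A width-1 tree decomposition is:
Bags: B1 = {b, c}  B2 = {a, b}
Tree: B1–B2
Every bag has size at most 2, so the width is 2 − 1 = 1 and tw(G) ≤ 1. Any graph with an edge has treewidth ≥ 1, and G has the edge c–b. Therefore the treewidth is 1.

1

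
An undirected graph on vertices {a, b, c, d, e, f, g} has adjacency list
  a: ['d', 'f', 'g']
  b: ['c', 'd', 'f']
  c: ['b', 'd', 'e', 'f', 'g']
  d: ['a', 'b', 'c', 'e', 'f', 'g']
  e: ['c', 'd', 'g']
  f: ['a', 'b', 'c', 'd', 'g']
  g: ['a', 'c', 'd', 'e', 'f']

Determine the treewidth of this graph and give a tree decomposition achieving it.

Treewidth 3.
Bags: B1 = {c, d, f, g}  B2 = {c, d, e, g}  B3 = {b, c, d, f}  B4 = {a, d, f, g}
Tree: B1–B2, B1–B3, B1–B4

The largest bag has 4 vertices, giving width 3; this decomposition certifies tw(G) ≤ 3. For the lower bound, the 4 vertices {c, d, e, g} are pairwise adjacent, and any tree decomposition puts a clique entirely inside one bag — forcing width ≥ 3. Combining the bounds, tw(G) = 3.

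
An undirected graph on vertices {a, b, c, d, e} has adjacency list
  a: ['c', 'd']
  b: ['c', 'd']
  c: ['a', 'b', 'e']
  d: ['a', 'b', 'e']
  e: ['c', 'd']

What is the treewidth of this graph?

2

A width-2 tree decomposition is:
Bags: B1 = {a, c, d}  B2 = {b, c, d}  B3 = {c, d, e}
Tree: B1–B2, B2–B3
Every bag has size at most 3, so the width is 3 − 1 = 2 and tw(G) ≤ 2. For the lower bound, G contains the cycle a–d–b–c–a, so G is not a forest; only forests have treewidth ≤ 1, hence tw(G) ≥ 2. Hence tw(G) = 2 exactly.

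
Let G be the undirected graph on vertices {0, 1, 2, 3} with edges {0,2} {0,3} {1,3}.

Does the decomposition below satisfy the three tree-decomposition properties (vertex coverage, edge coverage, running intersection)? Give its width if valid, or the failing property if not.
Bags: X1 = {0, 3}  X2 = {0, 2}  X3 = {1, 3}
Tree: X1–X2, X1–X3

Vertex coverage: the bags together contain {0, 1, 2, 3}, the full vertex set. Edge coverage: each edge of G has both endpoints in at least one bag. Running intersection: for every vertex, the bags containing it form a connected subtree. All three properties hold, so this is a valid tree decomposition of width max|bag| − 1 = 1, and hence tw(G) ≤ 1.

Yes; width 1.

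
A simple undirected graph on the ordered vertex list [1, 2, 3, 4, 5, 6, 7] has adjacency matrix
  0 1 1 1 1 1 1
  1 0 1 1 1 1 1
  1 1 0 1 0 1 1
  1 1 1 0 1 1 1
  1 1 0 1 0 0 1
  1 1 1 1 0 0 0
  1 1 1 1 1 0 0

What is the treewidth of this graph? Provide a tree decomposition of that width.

Treewidth 4.
One such decomposition:
Bags: B1 = {1, 2, 3, 4, 6}  B2 = {1, 2, 3, 4, 7}  B3 = {1, 2, 4, 5, 7}
Tree: B1–B2, B2–B3

Every bag has size at most 5, so the width is 5 − 1 = 4 and tw(G) ≤ 4. For the lower bound, the 5 vertices {1, 2, 3, 4, 6} are pairwise adjacent, and any tree decomposition puts a clique entirely inside one bag — forcing width ≥ 4. The upper and lower bounds meet at 4, so that is the treewidth.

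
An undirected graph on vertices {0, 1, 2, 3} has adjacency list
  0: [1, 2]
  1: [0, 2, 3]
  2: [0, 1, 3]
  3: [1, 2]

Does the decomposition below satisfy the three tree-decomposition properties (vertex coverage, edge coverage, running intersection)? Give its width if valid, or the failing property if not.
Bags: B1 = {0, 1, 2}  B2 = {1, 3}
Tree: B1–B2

A tree decomposition must satisfy three properties: every vertex lies in some bag; for every edge, both endpoints lie together in some bag; and for every vertex, the bags containing it form a connected subtree. Here edge (2,3) lies in no bag, so the decomposition is invalid.

No — edge (2,3) lies in no bag.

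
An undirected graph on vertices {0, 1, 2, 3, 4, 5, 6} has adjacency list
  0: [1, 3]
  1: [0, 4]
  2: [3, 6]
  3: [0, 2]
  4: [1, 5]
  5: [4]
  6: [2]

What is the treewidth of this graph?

A width-1 tree decomposition is:
Bags: B1 = {2, 6}  B2 = {2, 3}  B3 = {0, 3}  B4 = {0, 1}  B5 = {1, 4}  B6 = {4, 5}
Tree: B1–B2, B2–B3, B3–B4, B4–B5, B5–B6
The largest bag has 2 vertices, giving width 1; this decomposition certifies tw(G) ≤ 1. G has an edge, so its treewidth is at least 1. Hence tw(G) = 1 exactly.

1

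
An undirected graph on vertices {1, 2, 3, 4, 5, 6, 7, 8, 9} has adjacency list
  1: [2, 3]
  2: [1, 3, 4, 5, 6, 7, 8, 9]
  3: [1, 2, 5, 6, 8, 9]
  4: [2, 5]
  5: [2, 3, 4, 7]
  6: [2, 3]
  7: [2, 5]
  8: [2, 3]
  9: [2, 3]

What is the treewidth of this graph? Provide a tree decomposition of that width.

Every bag has size at most 3, so the width is 3 − 1 = 2 and tw(G) ≤ 2. On the other hand G contains the 3-clique {1, 2, 3}. A clique must lie in a single bag of any decomposition, so no decomposition can have width below 2. The upper and lower bounds meet at 2, so that is the treewidth.

Treewidth 2.
Bags: B1 = {2, 3, 6}  B2 = {2, 3, 5}  B3 = {2, 3, 8}  B4 = {2, 3, 9}  B5 = {2, 4, 5}  B6 = {1, 2, 3}  B7 = {2, 5, 7}
Tree: B1–B2, B1–B3, B1–B4, B2–B5, B2–B6, B5–B7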